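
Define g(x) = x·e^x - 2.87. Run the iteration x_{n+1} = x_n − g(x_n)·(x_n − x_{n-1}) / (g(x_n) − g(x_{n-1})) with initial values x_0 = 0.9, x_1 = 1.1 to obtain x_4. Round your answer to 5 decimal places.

g(0.9) = -0.6563572, g(1.1) = 0.4345826
x_2 = 1.1000000 − 0.4345826·(1.1000000 − 0.9000000) / (0.4345826 − (-0.6563572)) = 1.1000000 − (0.0869165)/(1.0909398) = 1.0203288
g(1.0203288) = -0.0394992
x_3 = 1.0203288 − (-0.0394992)·(1.0203288 − 1.1000000) / (-0.0394992 − 0.4345826) = 1.0203288 − (0.0031470)/(-0.4740818) = 1.0269668
g(1.0269668) = -0.0021107
x_4 = 1.0269668 − (-0.0021107)·(1.0269668 − 1.0203288) / (-0.0021107 − (-0.0394992)) = 1.0269668 − (-0.0000140)/(0.0373885) = 1.0273415

1.02734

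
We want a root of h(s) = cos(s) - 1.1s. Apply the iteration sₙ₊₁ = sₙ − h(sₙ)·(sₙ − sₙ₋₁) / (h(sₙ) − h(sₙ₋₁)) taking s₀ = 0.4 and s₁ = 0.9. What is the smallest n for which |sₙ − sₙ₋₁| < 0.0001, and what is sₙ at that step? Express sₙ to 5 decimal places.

h(0.4) = 0.4810610, h(0.9) = -0.3683900
s₂ = 0.9000000 − (-0.3683900)·(0.5000000)/(-0.8494510) = 0.6831599;  |Δ| = 0.2168401
h(0.6831599) = 0.0241060
s₃ = 0.6831599 − 0.0241060·(-0.2168401)/(0.3924960) = 0.6964776;  |Δ| = 0.0133177
h(0.6964776) = 0.0009812
s₄ = 0.6964776 − 0.0009812·(0.0133177)/(-0.0231247) = 0.6970427;  |Δ| = 0.0005651
h(0.6970427) = -0.0000030
s₅ = 0.6970427 − (-0.0000030)·(0.0005651)/(-0.0009842) = 0.6970410;  |Δ| = 0.0000017
|s₅ − s₄| = 0.0000017 < 0.0001

n = 5, sₙ = 0.69704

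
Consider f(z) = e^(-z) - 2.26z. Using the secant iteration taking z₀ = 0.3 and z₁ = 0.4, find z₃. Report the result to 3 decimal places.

0.321

f(0.3) = 0.06282, f(0.4) = -0.23368
z₂ = 0.40000 − (-0.23368)·(0.40000 − 0.30000) / (-0.23368 − 0.06282) = 0.40000 − (-0.02337)/(-0.29650) = 0.32119
f(0.32119) = -0.00059
z₃ = 0.32119 − (-0.00059)·(0.32119 − 0.40000) / (-0.00059 − (-0.23368)) = 0.32119 − (0.00005)/(0.23309) = 0.32099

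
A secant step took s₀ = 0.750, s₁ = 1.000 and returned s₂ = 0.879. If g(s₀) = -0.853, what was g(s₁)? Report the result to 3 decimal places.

0.800

The secant line through (0.750, -0.853) and (1.000, g(s₁)) crosses zero at s₂ = 0.879.
So (0.750, -0.853), (1.000, g(s₁)), (0.879, 0) are collinear:
g(s₁) = -0.853 · (1.000 − 0.879) / (0.750 − 0.879) = -0.853 · (0.12100)/(-0.12900) = 0.80010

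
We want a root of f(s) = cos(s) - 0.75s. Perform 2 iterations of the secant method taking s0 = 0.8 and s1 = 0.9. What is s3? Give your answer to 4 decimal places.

0.8649

f(0.8) = 0.096707, f(0.9) = -0.053390
s2 = 0.900000 − (-0.053390)·(0.900000 − 0.800000) / (-0.053390 − 0.096707) = 0.900000 − (-0.005339)/(-0.150097) = 0.864430
f(0.864430) = 0.000752
s3 = 0.864430 − 0.000752·(0.864430 − 0.900000) / (0.000752 − (-0.053390)) = 0.864430 − (-0.000027)/(0.054142) = 0.864924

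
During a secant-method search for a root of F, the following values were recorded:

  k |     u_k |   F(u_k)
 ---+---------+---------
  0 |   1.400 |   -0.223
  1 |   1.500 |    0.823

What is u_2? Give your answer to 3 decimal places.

1.421

u_2 = 1.500 − 0.823·(1.500 − 1.400) / (0.823 − (-0.223))
   = 1.500 − (0.08230)/(1.04600) = 1.42132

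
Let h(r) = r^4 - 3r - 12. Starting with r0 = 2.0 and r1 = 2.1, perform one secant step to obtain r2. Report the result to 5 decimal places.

2.06353

h(2.0) = -2.0000000, h(2.1) = 1.1481000
r2 = 2.1000000 − 1.1481000·(2.1000000 − 2.0000000) / (1.1481000 − (-2.0000000)) = 2.1000000 − (0.1148100)/(3.1481000) = 2.0635304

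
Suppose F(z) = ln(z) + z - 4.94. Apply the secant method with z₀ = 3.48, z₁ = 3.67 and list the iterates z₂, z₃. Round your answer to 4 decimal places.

3.6464, 3.6463

F(3.48) = -0.212968, F(3.67) = 0.030192
z₂ = 3.670000 − 0.030192·(3.670000 − 3.480000) / (0.030192 − (-0.212968)) = 3.670000 − (0.005736)/(0.243159) = 3.646409
F(3.646409) = 0.000152
z₃ = 3.646409 − 0.000152·(3.646409 − 3.670000) / (0.000152 − 0.030192) = 3.646409 − (-0.000004)/(-0.030040) = 3.646290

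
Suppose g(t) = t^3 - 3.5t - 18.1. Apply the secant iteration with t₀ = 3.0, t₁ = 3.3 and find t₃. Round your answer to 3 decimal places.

g(3.0) = -1.60000, g(3.3) = 6.28700
t₂ = 3.30000 − 6.28700·(3.30000 − 3.00000) / (6.28700 − (-1.60000)) = 3.30000 − (1.88610)/(7.88700) = 3.06086
g(3.06086) = -0.13624
t₃ = 3.06086 − (-0.13624)·(3.06086 − 3.30000) / (-0.13624 − 6.28700) = 3.06086 − (0.03258)/(-6.42324) = 3.06593

3.066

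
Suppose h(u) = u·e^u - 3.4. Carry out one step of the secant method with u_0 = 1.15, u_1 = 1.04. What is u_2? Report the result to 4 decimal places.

1.1130

h(1.15) = 0.231922, h(1.04) = -0.457614
u_2 = 1.040000 − (-0.457614)·(1.040000 − 1.150000) / (-0.457614 − 0.231922) = 1.040000 − (0.050338)/(-0.689536) = 1.113002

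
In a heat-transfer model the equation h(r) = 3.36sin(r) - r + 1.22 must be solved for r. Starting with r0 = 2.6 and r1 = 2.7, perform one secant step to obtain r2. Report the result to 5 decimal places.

2.68889

h(2.6) = 0.3520846, h(2.7) = -0.0440036
r2 = 2.7000000 − (-0.0440036)·(2.7000000 − 2.6000000) / (-0.0440036 − 0.3520846) = 2.7000000 − (-0.0044004)/(-0.3960882) = 2.6888905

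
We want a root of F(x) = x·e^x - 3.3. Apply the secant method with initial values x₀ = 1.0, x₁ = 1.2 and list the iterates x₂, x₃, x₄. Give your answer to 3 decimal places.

1.092, 1.099, 1.099

F(1.0) = -0.58172, F(1.2) = 0.68414
x₂ = 1.20000 − 0.68414·(1.20000 − 1.00000) / (0.68414 − (-0.58172)) = 1.20000 − (0.13683)/(1.26586) = 1.09191
F(1.09191) = -0.04616
x₃ = 1.09191 − (-0.04616)·(1.09191 − 1.20000) / (-0.04616 − 0.68414) = 1.09191 − (0.00499)/(-0.73030) = 1.09874
F(1.09874) = -0.00335
x₄ = 1.09874 − (-0.00335)·(1.09874 − 1.09191) / (-0.00335 − (-0.04616)) = 1.09874 − (-0.00002)/(0.04280) = 1.09928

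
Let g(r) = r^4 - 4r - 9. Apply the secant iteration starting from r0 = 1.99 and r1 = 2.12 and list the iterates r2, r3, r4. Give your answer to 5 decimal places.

g(1.99) = -1.2776080, g(2.12) = 2.7196314
r2 = 2.1200000 − 2.7196314·(2.1200000 − 1.9900000) / (2.7196314 − (-1.2776080)) = 2.1200000 − (0.3535521)/(3.9972394) = 2.0315509
g(2.0315509) = -0.0924304
r3 = 2.0315509 − (-0.0924304)·(2.0315509 − 2.1200000) / (-0.0924304 − 2.7196314) = 2.0315509 − (0.0081754)/(-2.8120618) = 2.0344582
g(2.0344582) = -0.0063450
r4 = 2.0344582 − (-0.0063450)·(2.0344582 − 2.0315509) / (-0.0063450 − (-0.0924304)) = 2.0344582 − (-0.0000184)/(0.0860854) = 2.0346725

2.03155, 2.03446, 2.03467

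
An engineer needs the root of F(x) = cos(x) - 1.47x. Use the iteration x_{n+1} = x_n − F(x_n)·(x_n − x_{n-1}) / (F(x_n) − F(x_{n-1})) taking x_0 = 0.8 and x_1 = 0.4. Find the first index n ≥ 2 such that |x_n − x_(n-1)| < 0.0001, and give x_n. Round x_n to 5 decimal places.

F(0.8) = -0.4792933, F(0.4) = 0.3330610
x_2 = 0.4000000 − 0.3330610·(-0.4000000)/(0.8123543) = 0.5639979;  |Δ| = 0.1639979
F(0.5639979) = 0.0160478
x_3 = 0.5639979 − 0.0160478·(0.1639979)/(-0.3170132) = 0.5722998;  |Δ| = 0.0083019
F(0.5722998) = -0.0006230
x_4 = 0.5722998 − (-0.0006230)·(0.0083019)/(-0.0166708) = 0.5719896;  |Δ| = 0.0003102
F(0.5719896) = 0.0000010
x_5 = 0.5719896 − 0.0000010·(-0.0003102)/(0.0006240) = 0.5719901;  |Δ| = 0.0000005
|x_5 − x_4| = 0.0000005 < 0.0001

n = 5, x_n = 0.57199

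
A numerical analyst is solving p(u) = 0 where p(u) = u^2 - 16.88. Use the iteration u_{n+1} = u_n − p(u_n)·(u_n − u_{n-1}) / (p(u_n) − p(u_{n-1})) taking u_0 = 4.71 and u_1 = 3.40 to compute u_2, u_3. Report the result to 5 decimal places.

4.05598, 4.11352

p(4.71) = 5.3041000, p(3.40) = -5.3200000
u_2 = 3.4000000 − (-5.3200000)·(3.4000000 − 4.7100000) / (-5.3200000 − 5.3041000) = 3.4000000 − (6.9692000)/(-10.6241000) = 4.0559803
p(4.0559803) = -0.4290240
u_3 = 4.0559803 − (-0.4290240)·(4.0559803 − 3.4000000) / (-0.4290240 − (-5.3200000)) = 4.0559803 − (-0.2814313)/(4.8909760) = 4.1135212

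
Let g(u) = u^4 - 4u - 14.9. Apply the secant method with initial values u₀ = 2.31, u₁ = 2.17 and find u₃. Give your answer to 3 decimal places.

g(2.31) = 4.33396, g(2.17) = -1.40626
u₂ = 2.17000 − (-1.40626)·(2.17000 − 2.31000) / (-1.40626 − 4.33396) = 2.17000 − (0.19688)/(-5.74022) = 2.20430
g(2.20430) = -0.10801
u₃ = 2.20430 − (-0.10801)·(2.20430 − 2.17000) / (-0.10801 − (-1.40626)) = 2.20430 − (-0.00370)/(1.29825) = 2.20715

2.207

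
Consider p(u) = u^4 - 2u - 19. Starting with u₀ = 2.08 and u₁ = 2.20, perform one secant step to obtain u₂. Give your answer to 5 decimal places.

p(2.08) = -4.4422630, p(2.20) = 0.0256000
u₂ = 2.2000000 − 0.0256000·(2.2000000 − 2.0800000) / (0.0256000 − (-4.4422630)) = 2.2000000 − (0.0030720)/(4.4678630) = 2.1993124

2.19931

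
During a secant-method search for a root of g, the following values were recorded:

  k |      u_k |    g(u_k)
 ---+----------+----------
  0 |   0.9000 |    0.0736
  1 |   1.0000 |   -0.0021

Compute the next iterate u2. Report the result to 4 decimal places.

0.9972

u2 = 1.0000 − (-0.0021)·(1.0000 − 0.9000) / (-0.0021 − 0.0736)
   = 1.0000 − (-0.000210)/(-0.075700) = 0.997226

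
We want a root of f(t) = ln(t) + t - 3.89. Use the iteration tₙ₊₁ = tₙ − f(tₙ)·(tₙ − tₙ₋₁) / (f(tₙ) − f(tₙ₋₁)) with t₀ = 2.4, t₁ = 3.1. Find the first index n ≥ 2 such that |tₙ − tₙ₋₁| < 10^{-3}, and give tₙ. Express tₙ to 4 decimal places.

f(2.4) = -0.614531, f(3.1) = 0.341402
t₂ = 3.100000 − 0.341402·(0.700000)/(0.955933) = 2.850002;  |Δ| = 0.249998
f(2.850002) = 0.007322
t₃ = 2.850002 − 0.007322·(-0.249998)/(-0.334080) = 2.844523;  |Δ| = 0.005479
f(2.844523) = -0.000082
t₄ = 2.844523 − (-0.000082)·(-0.005479)/(-0.007403) = 2.844583;  |Δ| = 0.000060
|t₄ − t₃| = 0.000060 < 10^{-3}

n = 4, tₙ = 2.8446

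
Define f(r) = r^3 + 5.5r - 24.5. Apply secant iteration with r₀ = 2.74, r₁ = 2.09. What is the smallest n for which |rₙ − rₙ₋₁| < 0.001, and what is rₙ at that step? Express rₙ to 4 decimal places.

f(2.74) = 11.140824, f(2.09) = -3.875671
r₂ = 2.090000 − (-3.875671)·(-0.650000)/(-15.016495) = 2.257761;  |Δ| = 0.167761
f(2.257761) = -0.573407
r₃ = 2.257761 − (-0.573407)·(0.167761)/(3.302264) = 2.286891;  |Δ| = 0.029130
f(2.286891) = 0.038053
r₄ = 2.286891 − 0.038053·(0.029130)/(0.611460) = 2.285079;  |Δ| = 0.001813
f(2.285079) = -0.000338
r₅ = 2.285079 − (-0.000338)·(-0.001813)/(-0.038391) = 2.285095;  |Δ| = 0.000016
|r₅ − r₄| = 0.000016 < 0.001

n = 5, rₙ = 2.2851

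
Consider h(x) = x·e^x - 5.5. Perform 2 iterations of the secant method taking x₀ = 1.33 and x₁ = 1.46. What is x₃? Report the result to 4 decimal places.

1.3814

h(1.33) = -0.471212, h(1.46) = 0.786701
x₂ = 1.460000 − 0.786701·(1.460000 − 1.330000) / (0.786701 − (-0.471212)) = 1.460000 − (0.102271)/(1.257913) = 1.378698
h(1.378698) = -0.026944
x₃ = 1.378698 − (-0.026944)·(1.378698 − 1.460000) / (-0.026944 − 0.786701) = 1.378698 − (0.002191)/(-0.813644) = 1.381390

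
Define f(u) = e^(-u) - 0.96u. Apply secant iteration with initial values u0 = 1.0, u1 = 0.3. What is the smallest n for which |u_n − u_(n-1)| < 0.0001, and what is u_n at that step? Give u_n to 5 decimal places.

n = 5, u_n = 0.58204

f(1.0) = -0.5921206, f(0.3) = 0.4528182
u2 = 0.3000000 − 0.4528182·(-0.7000000)/(1.0449388) = 0.6033410;  |Δ| = 0.3033410
f(0.6033410) = -0.0322262
u3 = 0.6033410 − (-0.0322262)·(0.3033410)/(-0.4850444) = 0.5831871;  |Δ| = 0.0201539
f(0.5831871) = -0.0017428
u4 = 0.5831871 − (-0.0017428)·(-0.0201539)/(0.0304834) = 0.5820348;  |Δ| = 0.0011523
f(0.5820348) = 0.0000068
u5 = 0.5820348 − 0.0000068·(-0.0011523)/(0.0017497) = 0.5820393;  |Δ| = 0.0000045
|u5 − u4| = 0.0000045 < 0.0001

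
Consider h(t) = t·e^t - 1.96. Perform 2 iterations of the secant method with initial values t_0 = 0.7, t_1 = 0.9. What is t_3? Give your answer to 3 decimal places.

0.843

h(0.7) = -0.55037, h(0.9) = 0.25364
t_2 = 0.90000 − 0.25364·(0.90000 − 0.70000) / (0.25364 − (-0.55037)) = 0.90000 − (0.05073)/(0.80402) = 0.83691
h(0.83691) = -0.02741
t_3 = 0.83691 − (-0.02741)·(0.83691 − 0.90000) / (-0.02741 − 0.25364) = 0.83691 − (0.00173)/(-0.28105) = 0.84306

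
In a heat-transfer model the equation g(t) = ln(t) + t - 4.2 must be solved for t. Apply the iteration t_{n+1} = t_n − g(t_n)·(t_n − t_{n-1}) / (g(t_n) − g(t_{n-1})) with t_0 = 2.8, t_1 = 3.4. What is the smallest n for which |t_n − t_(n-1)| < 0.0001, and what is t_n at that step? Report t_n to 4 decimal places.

n = 4, t_n = 3.0763

g(2.8) = -0.370381, g(3.4) = 0.423775
t_2 = 3.400000 − 0.423775·(0.600000)/(0.794156) = 3.079830;  |Δ| = 0.320170
g(3.079830) = 0.004704
t_3 = 3.079830 − 0.004704·(-0.320170)/(-0.419072) = 3.076236;  |Δ| = 0.003594
g(3.076236) = -0.000057
t_4 = 3.076236 − (-0.000057)·(-0.003594)/(-0.004761) = 3.076279;  |Δ| = 0.000043
|t_4 − t_3| = 0.000043 < 0.0001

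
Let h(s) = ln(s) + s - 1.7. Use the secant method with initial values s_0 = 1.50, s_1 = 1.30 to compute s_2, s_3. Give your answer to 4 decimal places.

1.3802, 1.3788

h(1.50) = 0.205465, h(1.30) = -0.137636
s_2 = 1.300000 − (-0.137636)·(1.300000 − 1.500000) / (-0.137636 − 0.205465) = 1.300000 − (0.027527)/(-0.343101) = 1.380230
h(1.380230) = 0.002481
s_3 = 1.380230 − 0.002481·(1.380230 − 1.300000) / (0.002481 − (-0.137636)) = 1.380230 − (0.000199)/(0.140117) = 1.378810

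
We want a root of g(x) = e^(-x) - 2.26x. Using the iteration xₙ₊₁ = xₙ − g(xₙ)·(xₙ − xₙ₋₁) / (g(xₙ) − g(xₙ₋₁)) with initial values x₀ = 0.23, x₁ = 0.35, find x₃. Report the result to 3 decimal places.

0.321

g(0.23) = 0.27473, g(0.35) = -0.08631
x₂ = 0.35000 − (-0.08631)·(0.35000 − 0.23000) / (-0.08631 − 0.27473) = 0.35000 − (-0.01036)/(-0.36105) = 0.32131
g(0.32131) = -0.00097
x₃ = 0.32131 − (-0.00097)·(0.32131 − 0.35000) / (-0.00097 − (-0.08631)) = 0.32131 − (0.00003)/(0.08534) = 0.32099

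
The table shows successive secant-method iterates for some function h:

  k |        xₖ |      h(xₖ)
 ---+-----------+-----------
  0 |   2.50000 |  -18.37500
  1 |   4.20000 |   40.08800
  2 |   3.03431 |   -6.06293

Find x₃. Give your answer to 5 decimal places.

x₃ = 3.03431 − (-6.06293)·(3.03431 − 4.20000) / (-6.06293 − 40.08800)
   = 3.03431 − (7.0674969)/(-46.1509300) = 3.1874488

3.18745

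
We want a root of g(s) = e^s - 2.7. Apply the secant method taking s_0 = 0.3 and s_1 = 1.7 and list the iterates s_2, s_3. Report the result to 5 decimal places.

0.75833, 0.91774

g(0.3) = -1.3501412, g(1.7) = 2.7739474
s_2 = 1.7000000 − 2.7739474·(1.7000000 − 0.3000000) / (2.7739474 − (-1.3501412)) = 1.7000000 − (3.8835263)/(4.1240886) = 0.7583310
g(0.7583310) = -0.5652896
s_3 = 0.7583310 − (-0.5652896)·(0.7583310 − 1.7000000) / (-0.5652896 − 2.7739474) = 0.7583310 − (0.5323157)/(-3.3392370) = 0.9177434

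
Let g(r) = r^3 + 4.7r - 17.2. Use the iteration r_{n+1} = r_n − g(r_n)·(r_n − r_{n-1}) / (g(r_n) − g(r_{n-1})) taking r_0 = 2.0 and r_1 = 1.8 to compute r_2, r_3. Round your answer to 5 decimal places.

1.98713, 1.98803

g(2.0) = 0.2000000, g(1.8) = -2.9080000
r_2 = 1.8000000 − (-2.9080000)·(1.8000000 − 2.0000000) / (-2.9080000 − 0.2000000) = 1.8000000 − (0.5816000)/(-3.1080000) = 1.9871300
g(1.9871300) = -0.0139375
r_3 = 1.9871300 − (-0.0139375)·(1.9871300 − 1.8000000) / (-0.0139375 − (-2.9080000)) = 1.9871300 − (-0.0026081)/(2.8940625) = 1.9880312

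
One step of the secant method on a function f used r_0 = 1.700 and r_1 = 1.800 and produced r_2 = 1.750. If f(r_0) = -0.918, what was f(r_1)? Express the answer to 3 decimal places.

0.918

The secant line through (1.700, -0.918) and (1.800, f(r_1)) crosses zero at r_2 = 1.750.
So (1.700, -0.918), (1.800, f(r_1)), (1.750, 0) are collinear:
f(r_1) = -0.918 · (1.800 − 1.750) / (1.700 − 1.750) = -0.918 · (0.05000)/(-0.05000) = 0.91800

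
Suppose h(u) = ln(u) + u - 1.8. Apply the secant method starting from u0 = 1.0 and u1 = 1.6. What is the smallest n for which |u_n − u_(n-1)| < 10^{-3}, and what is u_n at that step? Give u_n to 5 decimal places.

n = 4, u_n = 1.43726

h(1.0) = -0.8000000, h(1.6) = 0.2700036
u2 = 1.6000000 − 0.2700036·(0.6000000)/(1.0700036) = 1.4485966;  |Δ| = 0.1514034
h(1.4485966) = 0.0191918
u3 = 1.4485966 − 0.0191918·(-0.1514034)/(-0.2508118) = 1.4370114;  |Δ| = 0.0115852
h(1.4370114) = -0.0004231
u4 = 1.4370114 − (-0.0004231)·(-0.0115852)/(-0.0196149) = 1.4372613;  |Δ| = 0.0002499
|u4 − u3| = 0.0002499 < 10^{-3}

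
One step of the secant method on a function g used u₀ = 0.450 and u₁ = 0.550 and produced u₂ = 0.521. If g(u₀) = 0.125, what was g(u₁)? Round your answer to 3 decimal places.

-0.051

The secant line through (0.450, 0.125) and (0.550, g(u₁)) crosses zero at u₂ = 0.521.
So (0.450, 0.125), (0.550, g(u₁)), (0.521, 0) are collinear:
g(u₁) = 0.125 · (0.550 − 0.521) / (0.450 − 0.521) = 0.125 · (0.02900)/(-0.07100) = -0.05106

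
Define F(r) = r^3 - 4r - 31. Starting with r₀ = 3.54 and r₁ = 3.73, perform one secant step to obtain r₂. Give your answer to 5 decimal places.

F(3.54) = -0.7981360, F(3.73) = 5.9751170
r₂ = 3.7300000 − 5.9751170·(3.7300000 − 3.5400000) / (5.9751170 − (-0.7981360)) = 3.7300000 − (1.1352722)/(6.7732530) = 3.5623889

3.56239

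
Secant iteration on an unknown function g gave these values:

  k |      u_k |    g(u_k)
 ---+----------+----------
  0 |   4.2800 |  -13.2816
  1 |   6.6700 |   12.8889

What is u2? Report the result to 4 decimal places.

5.4929

u2 = 6.6700 − 12.8889·(6.6700 − 4.2800) / (12.8889 − (-13.2816))
   = 6.6700 − (30.804471)/(26.170500) = 5.492932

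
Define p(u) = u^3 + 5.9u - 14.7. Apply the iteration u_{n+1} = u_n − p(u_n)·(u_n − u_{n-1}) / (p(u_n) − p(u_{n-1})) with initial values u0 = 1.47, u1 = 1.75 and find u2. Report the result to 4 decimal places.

p(1.47) = -2.850477, p(1.75) = 0.984375
u2 = 1.750000 − 0.984375·(1.750000 − 1.470000) / (0.984375 − (-2.850477)) = 1.750000 − (0.275625)/(3.834852) = 1.678126

1.6781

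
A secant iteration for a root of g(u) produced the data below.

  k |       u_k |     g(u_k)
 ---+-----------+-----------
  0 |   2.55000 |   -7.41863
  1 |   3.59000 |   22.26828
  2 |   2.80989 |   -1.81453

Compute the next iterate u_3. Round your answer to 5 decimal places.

2.86867

u_3 = 2.80989 − (-1.81453)·(2.80989 − 3.59000) / (-1.81453 − 22.26828)
   = 2.80989 − (1.4155330)/(-24.0828100) = 2.8686677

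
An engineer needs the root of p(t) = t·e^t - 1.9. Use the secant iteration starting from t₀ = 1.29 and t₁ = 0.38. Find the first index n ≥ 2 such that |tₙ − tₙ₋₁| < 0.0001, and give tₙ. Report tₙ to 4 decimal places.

p(1.29) = 2.786295, p(0.38) = -1.344332
t₂ = 0.380000 − (-1.344332)·(-0.910000)/(-4.130627) = 0.676164;  |Δ| = 0.296164
p(0.676164) = -0.570446
t₃ = 0.676164 − (-0.570446)·(0.296164)/(0.773886) = 0.894471;  |Δ| = 0.218308
p(0.894471) = 0.287915
t₄ = 0.894471 − 0.287915·(0.218308)/(0.858361) = 0.821246;  |Δ| = 0.073226
p(0.821246) = -0.033038
t₅ = 0.821246 − (-0.033038)·(-0.073226)/(-0.320953) = 0.828783;  |Δ| = 0.007538
p(0.828783) = -0.001647
t₆ = 0.828783 − (-0.001647)·(0.007538)/(0.031390) = 0.829179;  |Δ| = 0.000395
p(0.829179) = 0.000010
t₇ = 0.829179 − 0.000010·(0.000395)/(0.001657) = 0.829176;  |Δ| = 0.000002
|t₇ − t₆| = 0.000002 < 0.0001

n = 7, tₙ = 0.8292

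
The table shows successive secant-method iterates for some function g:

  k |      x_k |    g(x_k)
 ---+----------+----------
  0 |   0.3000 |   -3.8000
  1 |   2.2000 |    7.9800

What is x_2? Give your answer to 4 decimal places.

0.9129

x_2 = 2.2000 − 7.9800·(2.2000 − 0.3000) / (7.9800 − (-3.8000))
   = 2.2000 − (15.162000)/(11.780000) = 0.912903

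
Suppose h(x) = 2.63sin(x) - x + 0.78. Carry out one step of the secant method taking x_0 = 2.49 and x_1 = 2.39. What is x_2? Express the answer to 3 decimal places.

2.452

h(2.49) = -0.11503, h(2.39) = 0.18577
x_2 = 2.39000 − 0.18577·(2.39000 − 2.49000) / (0.18577 − (-0.11503)) = 2.39000 − (-0.01858)/(0.30080) = 2.45176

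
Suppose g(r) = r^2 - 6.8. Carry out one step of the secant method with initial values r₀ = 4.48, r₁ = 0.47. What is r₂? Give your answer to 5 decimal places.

1.79911

g(4.48) = 13.2704000, g(0.47) = -6.5791000
r₂ = 0.4700000 − (-6.5791000)·(0.4700000 − 4.4800000) / (-6.5791000 − 13.2704000) = 0.4700000 − (26.3821910)/(-19.8495000) = 1.7991111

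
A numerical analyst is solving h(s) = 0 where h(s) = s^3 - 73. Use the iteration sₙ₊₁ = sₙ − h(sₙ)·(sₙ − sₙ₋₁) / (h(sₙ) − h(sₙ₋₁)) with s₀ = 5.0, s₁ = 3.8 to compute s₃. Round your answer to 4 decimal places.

4.1861

h(5.0) = 52.000000, h(3.8) = -18.128000
s₂ = 3.800000 − (-18.128000)·(3.800000 − 5.000000) / (-18.128000 − 52.000000) = 3.800000 − (21.753600)/(-70.128000) = 4.110198
h(4.110198) = -3.563410
s₃ = 4.110198 − (-3.563410)·(4.110198 − 3.800000) / (-3.563410 − (-18.128000)) = 4.110198 − (-1.105364)/(14.564590) = 4.186092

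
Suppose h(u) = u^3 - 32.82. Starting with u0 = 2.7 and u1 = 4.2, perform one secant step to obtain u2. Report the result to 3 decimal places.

3.062

h(2.7) = -13.13700, h(4.2) = 41.26800
u2 = 4.20000 − 41.26800·(4.20000 − 2.70000) / (41.26800 − (-13.13700)) = 4.20000 − (61.90200)/(54.40500) = 3.06220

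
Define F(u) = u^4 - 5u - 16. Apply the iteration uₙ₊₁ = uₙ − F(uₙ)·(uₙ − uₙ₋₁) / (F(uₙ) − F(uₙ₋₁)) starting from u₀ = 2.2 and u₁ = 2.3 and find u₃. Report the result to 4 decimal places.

F(2.2) = -3.574400, F(2.3) = 0.484100
u₂ = 2.300000 − 0.484100·(2.300000 − 2.200000) / (0.484100 − (-3.574400)) = 2.300000 − (0.048410)/(4.058500) = 2.288072
F(2.288072) = -0.032274
u₃ = 2.288072 − (-0.032274)·(2.288072 − 2.300000) / (-0.032274 − 0.484100) = 2.288072 − (0.000385)/(-0.516374) = 2.288817

2.2888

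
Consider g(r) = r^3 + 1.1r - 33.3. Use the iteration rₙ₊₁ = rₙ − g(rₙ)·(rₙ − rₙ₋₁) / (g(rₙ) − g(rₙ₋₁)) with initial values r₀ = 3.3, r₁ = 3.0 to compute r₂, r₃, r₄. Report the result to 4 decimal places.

g(3.3) = 6.267000, g(3.0) = -3.000000
r₂ = 3.000000 − (-3.000000)·(3.000000 − 3.300000) / (-3.000000 − 6.267000) = 3.000000 − (0.900000)/(-9.267000) = 3.097119
g(3.097119) = -0.185157
r₃ = 3.097119 − (-0.185157)·(3.097119 − 3.000000) / (-0.185157 − (-3.000000)) = 3.097119 − (-0.017982)/(2.814843) = 3.103507
g(3.103507) = 0.006084
r₄ = 3.103507 − 0.006084·(3.103507 − 3.097119) / (0.006084 − (-0.185157)) = 3.103507 − (0.000039)/(0.191241) = 3.103304

3.0971, 3.1035, 3.1033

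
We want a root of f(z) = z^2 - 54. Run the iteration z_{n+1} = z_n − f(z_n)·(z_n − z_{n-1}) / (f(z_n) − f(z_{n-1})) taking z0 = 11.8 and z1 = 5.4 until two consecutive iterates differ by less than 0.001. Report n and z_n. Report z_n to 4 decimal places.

n = 6, z_n = 7.3485

f(11.8) = 85.240000, f(5.4) = -24.840000
z2 = 5.400000 − (-24.840000)·(-6.400000)/(-110.080000) = 6.844186;  |Δ| = 1.444186
f(6.844186) = -7.157117
z3 = 6.844186 − (-7.157117)·(1.444186)/(17.682883) = 7.428718;  |Δ| = 0.584532
f(7.428718) = 1.185850
z4 = 7.428718 − 1.185850·(0.584532)/(8.342968) = 7.345634;  |Δ| = 0.083084
f(7.345634) = -0.041662
z5 = 7.345634 − (-0.041662)·(-0.083084)/(-1.227513) = 7.348454;  |Δ| = 0.002820
f(7.348454) = -0.000226
z6 = 7.348454 − (-0.000226)·(0.002820)/(0.041436) = 7.348469;  |Δ| = 0.000015
|z6 − z5| = 0.000015 < 0.001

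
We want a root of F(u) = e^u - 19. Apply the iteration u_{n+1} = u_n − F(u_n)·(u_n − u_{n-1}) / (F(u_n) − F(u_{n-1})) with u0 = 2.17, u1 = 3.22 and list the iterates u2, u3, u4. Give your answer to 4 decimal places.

F(2.17) = -10.241716, F(3.22) = 6.028120
u2 = 3.220000 − 6.028120·(3.220000 − 2.170000) / (6.028120 − (-10.241716)) = 3.220000 − (6.329526)/(16.269836) = 2.830966
F(2.830966) = -2.038169
u3 = 2.830966 − (-2.038169)·(2.830966 − 3.220000) / (-2.038169 − 6.028120) = 2.830966 − (0.792918)/(-8.066289) = 2.929266
F(2.929266) = -0.286114
u4 = 2.929266 − (-0.286114)·(2.929266 − 2.830966) / (-0.286114 − (-2.038169)) = 2.929266 − (-0.028125)/(1.752055) = 2.945318

2.8310, 2.9293, 2.9453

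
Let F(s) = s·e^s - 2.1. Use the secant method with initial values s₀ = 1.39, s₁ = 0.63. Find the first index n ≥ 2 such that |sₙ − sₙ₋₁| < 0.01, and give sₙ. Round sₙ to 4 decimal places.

F(1.39) = 3.480642, F(0.63) = -0.917105
s₂ = 0.630000 − (-0.917105)·(-0.760000)/(-4.397747) = 0.788490;  |Δ| = 0.158490
F(0.788490) = -0.365264
s₃ = 0.788490 − (-0.365264)·(0.158490)/(0.551841) = 0.893395;  |Δ| = 0.104905
F(0.893395) = 0.082932
s₄ = 0.893395 − 0.082932·(0.104905)/(0.448196) = 0.873984;  |Δ| = 0.019411
F(0.873984) = -0.005550
s₅ = 0.873984 − (-0.005550)·(-0.019411)/(-0.088482) = 0.875202;  |Δ| = 0.001218
|s₅ − s₄| = 0.001218 < 0.01

n = 5, sₙ = 0.8752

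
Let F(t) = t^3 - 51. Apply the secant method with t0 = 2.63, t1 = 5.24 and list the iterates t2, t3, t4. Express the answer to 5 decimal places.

3.31130, 3.57473, 3.72424

F(2.63) = -32.8085530, F(5.24) = 92.8778240
t2 = 5.2400000 − 92.8778240·(5.2400000 − 2.6300000) / (92.8778240 − (-32.8085530)) = 5.2400000 − (242.4111206)/(125.6863770) = 3.3113015
F(3.3113015) = -14.6925125
t3 = 3.3113015 − (-14.6925125)·(3.3113015 − 5.2400000) / (-14.6925125 − 92.8778240) = 3.3113015 − (28.3374261)/(-107.5703365) = 3.5747332
F(3.5747332) = -5.3194964
t4 = 3.5747332 − (-5.3194964)·(3.5747332 − 3.3113015) / (-5.3194964 − (-14.6925125)) = 3.5747332 − (-1.4013234)/(9.3730161) = 3.7242393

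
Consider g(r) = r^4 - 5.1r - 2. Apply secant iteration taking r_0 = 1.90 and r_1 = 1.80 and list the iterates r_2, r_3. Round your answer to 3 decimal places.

1.834, 1.836

g(1.90) = 1.34210, g(1.80) = -0.68240
r_2 = 1.80000 − (-0.68240)·(1.80000 − 1.90000) / (-0.68240 − 1.34210) = 1.80000 − (0.06824)/(-2.02450) = 1.83371
g(1.83371) = -0.04562
r_3 = 1.83371 − (-0.04562)·(1.83371 − 1.80000) / (-0.04562 − (-0.68240)) = 1.83371 − (-0.00154)/(0.63678) = 1.83612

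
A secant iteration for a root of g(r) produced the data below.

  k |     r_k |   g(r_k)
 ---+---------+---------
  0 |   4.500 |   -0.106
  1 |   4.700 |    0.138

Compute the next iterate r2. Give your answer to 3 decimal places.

r2 = 4.700 − 0.138·(4.700 − 4.500) / (0.138 − (-0.106))
   = 4.700 − (0.02760)/(0.24400) = 4.58689

4.587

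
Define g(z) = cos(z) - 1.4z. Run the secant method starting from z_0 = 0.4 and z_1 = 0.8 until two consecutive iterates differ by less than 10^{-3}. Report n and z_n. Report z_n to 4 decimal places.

n = 4, z_n = 0.5925

g(0.4) = 0.361061, g(0.8) = -0.423293
z_2 = 0.800000 − (-0.423293)·(0.400000)/(-0.784354) = 0.584132;  |Δ| = 0.215868
g(0.584132) = 0.016407
z_3 = 0.584132 − 0.016407·(-0.215868)/(0.439700) = 0.592187;  |Δ| = 0.008055
g(0.592187) = 0.000661
z_4 = 0.592187 − 0.000661·(0.008055)/(-0.015746) = 0.592525;  |Δ| = 0.000338
|z_4 − z_3| = 0.000338 < 10^{-3}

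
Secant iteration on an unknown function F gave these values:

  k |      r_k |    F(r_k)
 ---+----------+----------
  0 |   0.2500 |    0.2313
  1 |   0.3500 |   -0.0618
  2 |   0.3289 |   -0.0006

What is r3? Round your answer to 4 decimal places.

0.3287

r3 = 0.3289 − (-0.0006)·(0.3289 − 0.3500) / (-0.0006 − (-0.0618))
   = 0.3289 − (0.000013)/(0.061200) = 0.328693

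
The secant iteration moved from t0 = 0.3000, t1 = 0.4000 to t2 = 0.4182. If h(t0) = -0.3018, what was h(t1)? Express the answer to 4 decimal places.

The secant line through (0.3000, -0.3018) and (0.4000, h(t1)) crosses zero at t2 = 0.4182.
So (0.3000, -0.3018), (0.4000, h(t1)), (0.4182, 0) are collinear:
h(t1) = -0.3018 · (0.4000 − 0.4182) / (0.3000 − 0.4182) = -0.3018 · (-0.018200)/(-0.118200) = -0.046470

-0.0465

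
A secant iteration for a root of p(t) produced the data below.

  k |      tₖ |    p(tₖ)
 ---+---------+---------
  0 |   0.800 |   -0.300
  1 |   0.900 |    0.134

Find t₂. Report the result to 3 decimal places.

t₂ = 0.900 − 0.134·(0.900 − 0.800) / (0.134 − (-0.300))
   = 0.900 − (0.01340)/(0.43400) = 0.86912

0.869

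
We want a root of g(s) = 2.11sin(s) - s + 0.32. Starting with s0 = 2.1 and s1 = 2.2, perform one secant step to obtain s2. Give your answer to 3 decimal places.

g(2.1) = 0.04137, g(2.2) = -0.17407
s2 = 2.20000 − (-0.17407)·(2.20000 − 2.10000) / (-0.17407 − 0.04137) = 2.20000 − (-0.01741)/(-0.21544) = 2.11920

2.119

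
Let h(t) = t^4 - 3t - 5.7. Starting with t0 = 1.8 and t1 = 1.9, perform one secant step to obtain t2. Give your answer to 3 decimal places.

h(1.8) = -0.60240, h(1.9) = 1.63210
t2 = 1.90000 − 1.63210·(1.90000 − 1.80000) / (1.63210 − (-0.60240)) = 1.90000 − (0.16321)/(2.23450) = 1.82696

1.827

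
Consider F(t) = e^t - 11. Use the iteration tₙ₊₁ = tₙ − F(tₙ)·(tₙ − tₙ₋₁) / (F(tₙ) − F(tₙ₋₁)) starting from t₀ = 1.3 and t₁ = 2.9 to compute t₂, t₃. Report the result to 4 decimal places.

F(1.3) = -7.330703, F(2.9) = 7.174145
t₂ = 2.900000 − 7.174145·(2.900000 − 1.300000) / (7.174145 − (-7.330703)) = 2.900000 − (11.478633)/(14.504849) = 2.108635
F(2.108635) = -2.763012
t₃ = 2.108635 − (-2.763012)·(2.108635 − 2.900000) / (-2.763012 − 7.174145) = 2.108635 − (2.186551)/(-9.937157) = 2.328673

2.1086, 2.3287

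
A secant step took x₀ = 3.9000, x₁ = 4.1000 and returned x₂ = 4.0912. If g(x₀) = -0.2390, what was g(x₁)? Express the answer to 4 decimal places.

The secant line through (3.9000, -0.2390) and (4.1000, g(x₁)) crosses zero at x₂ = 4.0912.
So (3.9000, -0.2390), (4.1000, g(x₁)), (4.0912, 0) are collinear:
g(x₁) = -0.2390 · (4.1000 − 4.0912) / (3.9000 − 4.0912) = -0.2390 · (0.008800)/(-0.191200) = 0.011000

0.0110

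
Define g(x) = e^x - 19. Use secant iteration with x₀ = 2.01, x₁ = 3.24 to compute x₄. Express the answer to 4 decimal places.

2.9461

g(2.01) = -11.536683, g(3.24) = 6.533722
x₂ = 3.240000 − 6.533722·(3.240000 − 2.010000) / (6.533722 − (-11.536683)) = 3.240000 − (8.036478)/(18.070404) = 2.795269
g(2.795269) = -2.632977
x₃ = 2.795269 − (-2.632977)·(2.795269 − 3.240000) / (-2.632977 − 6.533722) = 2.795269 − (1.170968)/(-9.166699) = 2.923010
g(2.923010) = -0.402819
x₄ = 2.923010 − (-0.402819)·(2.923010 − 2.795269) / (-0.402819 − (-2.632977)) = 2.923010 − (-0.051457)/(2.230158) = 2.946083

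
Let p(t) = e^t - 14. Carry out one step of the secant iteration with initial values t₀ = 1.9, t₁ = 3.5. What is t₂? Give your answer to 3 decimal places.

p(1.9) = -7.31411, p(3.5) = 19.11545
t₂ = 3.50000 − 19.11545·(3.50000 − 1.90000) / (19.11545 − (-7.31411)) = 3.50000 − (30.58472)/(26.42956) = 2.34278

2.343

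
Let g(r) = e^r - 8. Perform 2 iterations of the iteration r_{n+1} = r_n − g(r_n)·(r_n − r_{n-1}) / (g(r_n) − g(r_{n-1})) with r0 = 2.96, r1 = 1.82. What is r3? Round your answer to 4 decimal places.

g(2.96) = 11.297972, g(1.82) = -1.828142
r2 = 1.820000 − (-1.828142)·(1.820000 − 2.960000) / (-1.828142 − 11.297972) = 1.820000 − (2.084081)/(-13.126113) = 1.978774
g(1.978774) = -0.766133
r3 = 1.978774 − (-0.766133)·(1.978774 − 1.820000) / (-0.766133 − (-1.828142)) = 1.978774 − (-0.121642)/(1.062008) = 2.093313

2.0933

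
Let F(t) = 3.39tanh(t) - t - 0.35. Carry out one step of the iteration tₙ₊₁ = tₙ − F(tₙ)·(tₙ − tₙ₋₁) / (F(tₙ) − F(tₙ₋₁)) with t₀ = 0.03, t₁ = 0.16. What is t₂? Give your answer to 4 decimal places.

F(0.03) = -0.278330, F(0.16) = 0.027818
t₂ = 0.160000 − 0.027818·(0.160000 − 0.030000) / (0.027818 − (-0.278330)) = 0.160000 − (0.003616)/(0.306149) = 0.148187

0.1482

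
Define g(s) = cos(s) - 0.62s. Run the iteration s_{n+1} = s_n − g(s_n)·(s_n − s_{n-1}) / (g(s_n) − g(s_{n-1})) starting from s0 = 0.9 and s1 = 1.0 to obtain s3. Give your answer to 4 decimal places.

g(0.9) = 0.063610, g(1.0) = -0.079698
s2 = 1.000000 − (-0.079698)·(1.000000 − 0.900000) / (-0.079698 − 0.063610) = 1.000000 − (-0.007970)/(-0.143308) = 0.944387
g(0.944387) = 0.000720
s3 = 0.944387 − 0.000720·(0.944387 − 1.000000) / (0.000720 − (-0.079698)) = 0.944387 − (-0.000040)/(0.080417) = 0.944885

0.9449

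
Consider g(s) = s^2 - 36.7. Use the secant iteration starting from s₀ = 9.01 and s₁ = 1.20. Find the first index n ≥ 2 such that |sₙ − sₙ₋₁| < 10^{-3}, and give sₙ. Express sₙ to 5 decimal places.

g(9.01) = 44.4801000, g(1.20) = -35.2600000
s₂ = 1.2000000 − (-35.2600000)·(-7.8100000)/(-79.7401000) = 4.6534770;  |Δ| = 3.4534770
g(4.6534770) = -15.0451520
s₃ = 4.6534770 − (-15.0451520)·(3.4534770)/(20.2148480) = 7.2237702;  |Δ| = 2.5702932
g(7.2237702) = 15.4828554
s₄ = 7.2237702 − 15.4828554·(2.5702932)/(30.5280073) = 5.9201974;  |Δ| = 1.3035727
g(5.9201974) = -1.6512622
s₅ = 5.9201974 − (-1.6512622)·(-1.3035727)/(-17.1341176) = 6.0458263;  |Δ| = 0.1256289
g(6.0458263) = -0.1479838
s₆ = 6.0458263 − (-0.1479838)·(0.1256289)/(1.5032784) = 6.0581933;  |Δ| = 0.0123670
g(6.0581933) = 0.0017066
s₇ = 6.0581933 − 0.0017066·(0.0123670)/(0.1496904) = 6.0580524;  |Δ| = 0.0001410
|s₇ − s₆| = 0.0001410 < 10^{-3}

n = 7, sₙ = 6.05805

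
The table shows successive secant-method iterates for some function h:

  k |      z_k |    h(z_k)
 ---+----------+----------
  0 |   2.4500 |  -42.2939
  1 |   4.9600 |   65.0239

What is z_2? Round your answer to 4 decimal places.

3.4392

z_2 = 4.9600 − 65.0239·(4.9600 − 2.4500) / (65.0239 − (-42.2939))
   = 4.9600 − (163.209989)/(107.317800) = 3.439190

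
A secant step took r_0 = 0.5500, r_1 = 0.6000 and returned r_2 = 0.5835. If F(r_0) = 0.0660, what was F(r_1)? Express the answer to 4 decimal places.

-0.0325

The secant line through (0.5500, 0.0660) and (0.6000, F(r_1)) crosses zero at r_2 = 0.5835.
So (0.5500, 0.0660), (0.6000, F(r_1)), (0.5835, 0) are collinear:
F(r_1) = 0.0660 · (0.6000 − 0.5835) / (0.5500 − 0.5835) = 0.0660 · (0.016500)/(-0.033500) = -0.032507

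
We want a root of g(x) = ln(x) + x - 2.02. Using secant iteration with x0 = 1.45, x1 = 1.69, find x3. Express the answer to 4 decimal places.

g(1.45) = -0.198436, g(1.69) = 0.194729
x2 = 1.690000 − 0.194729·(1.690000 − 1.450000) / (0.194729 − (-0.198436)) = 1.690000 − (0.046735)/(0.393165) = 1.571132
g(1.571132) = 0.002928
x3 = 1.571132 − 0.002928·(1.571132 − 1.690000) / (0.002928 − 0.194729) = 1.571132 − (-0.000348)/(-0.191801) = 1.569317

1.5693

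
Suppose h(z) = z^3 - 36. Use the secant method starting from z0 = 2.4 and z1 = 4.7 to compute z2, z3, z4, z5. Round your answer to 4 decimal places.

h(2.4) = -22.176000, h(4.7) = 67.823000
z2 = 4.700000 − 67.823000·(4.700000 − 2.400000) / (67.823000 − (-22.176000)) = 4.700000 − (155.992900)/(89.999000) = 2.966726
h(2.966726) = -9.888463
z3 = 2.966726 − (-9.888463)·(2.966726 − 4.700000) / (-9.888463 − 67.823000) = 2.966726 − (17.139412)/(-77.711463) = 3.187278
h(3.187278) = -3.621262
z4 = 3.187278 − (-3.621262)·(3.187278 − 2.966726) / (-3.621262 − (-9.888463)) = 3.187278 − (-0.798676)/(6.267201) = 3.314716
h(3.314716) = 0.419908
z5 = 3.314716 − 0.419908·(3.314716 − 3.187278) / (0.419908 − (-3.621262)) = 3.314716 − (0.053512)/(4.041170) = 3.301474

2.9667, 3.1873, 3.3147, 3.3015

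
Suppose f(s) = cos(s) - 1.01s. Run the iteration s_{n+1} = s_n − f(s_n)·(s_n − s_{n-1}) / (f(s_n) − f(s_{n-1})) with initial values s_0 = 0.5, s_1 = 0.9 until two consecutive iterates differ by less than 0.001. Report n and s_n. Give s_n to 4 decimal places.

n = 4, s_n = 0.7347

f(0.5) = 0.372583, f(0.9) = -0.287390
s_2 = 0.900000 − (-0.287390)·(0.400000)/(-0.659973) = 0.725817;  |Δ| = 0.174183
f(0.725817) = 0.014882
s_3 = 0.725817 − 0.014882·(-0.174183)/(0.302272) = 0.734393;  |Δ| = 0.008576
f(0.734393) = 0.000501
s_4 = 0.734393 − 0.000501·(0.008576)/(-0.014381) = 0.734692;  |Δ| = 0.000299
|s_4 − s_3| = 0.000299 < 0.001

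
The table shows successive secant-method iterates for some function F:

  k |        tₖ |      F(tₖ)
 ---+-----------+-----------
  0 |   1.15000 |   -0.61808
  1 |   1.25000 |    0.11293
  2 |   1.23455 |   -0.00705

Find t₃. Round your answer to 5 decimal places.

1.23546

t₃ = 1.23455 − (-0.00705)·(1.23455 − 1.25000) / (-0.00705 − 0.11293)
   = 1.23455 − (0.0001089)/(-0.1199800) = 1.2354578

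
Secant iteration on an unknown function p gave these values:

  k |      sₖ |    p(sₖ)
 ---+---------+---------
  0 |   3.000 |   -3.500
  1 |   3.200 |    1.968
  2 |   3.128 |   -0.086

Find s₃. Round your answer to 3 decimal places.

3.131

s₃ = 3.128 − (-0.086)·(3.128 − 3.200) / (-0.086 − 1.968)
   = 3.128 − (0.00619)/(-2.05400) = 3.13101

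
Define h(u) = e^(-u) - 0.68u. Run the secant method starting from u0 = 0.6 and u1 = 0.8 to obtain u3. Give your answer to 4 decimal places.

h(0.6) = 0.140812, h(0.8) = -0.094671
u2 = 0.800000 − (-0.094671)·(0.800000 − 0.600000) / (-0.094671 − 0.140812) = 0.800000 − (-0.018934)/(-0.235483) = 0.719594
h(0.719594) = -0.002374
u3 = 0.719594 − (-0.002374)·(0.719594 − 0.800000) / (-0.002374 − (-0.094671)) = 0.719594 − (0.000191)/(0.092297) = 0.717526

0.7175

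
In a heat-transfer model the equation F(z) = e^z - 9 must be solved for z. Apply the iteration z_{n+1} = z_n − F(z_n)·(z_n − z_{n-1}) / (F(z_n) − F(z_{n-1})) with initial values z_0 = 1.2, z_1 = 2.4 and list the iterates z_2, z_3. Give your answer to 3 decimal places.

2.085, 2.186

F(1.2) = -5.67988, F(2.4) = 2.02318
z_2 = 2.40000 − 2.02318·(2.40000 − 1.20000) / (2.02318 − (-5.67988)) = 2.40000 − (2.42781)/(7.70306) = 2.08483
F(2.08483) = -0.95682
z_3 = 2.08483 − (-0.95682)·(2.08483 − 2.40000) / (-0.95682 − 2.02318) = 2.08483 − (0.30156)/(-2.97999) = 2.18602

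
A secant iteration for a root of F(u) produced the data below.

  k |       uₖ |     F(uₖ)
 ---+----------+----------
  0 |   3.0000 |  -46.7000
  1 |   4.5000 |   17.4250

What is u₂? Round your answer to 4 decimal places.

4.0924

u₂ = 4.5000 − 17.4250·(4.5000 − 3.0000) / (17.4250 − (-46.7000))
   = 4.5000 − (26.137500)/(64.125000) = 4.092398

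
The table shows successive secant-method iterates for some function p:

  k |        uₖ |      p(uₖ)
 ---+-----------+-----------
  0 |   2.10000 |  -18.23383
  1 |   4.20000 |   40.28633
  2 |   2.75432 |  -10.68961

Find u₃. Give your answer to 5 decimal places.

3.05748

u₃ = 2.75432 − (-10.68961)·(2.75432 − 4.20000) / (-10.68961 − 40.28633)
   = 2.75432 − (15.4537554)/(-50.9759400) = 3.0574778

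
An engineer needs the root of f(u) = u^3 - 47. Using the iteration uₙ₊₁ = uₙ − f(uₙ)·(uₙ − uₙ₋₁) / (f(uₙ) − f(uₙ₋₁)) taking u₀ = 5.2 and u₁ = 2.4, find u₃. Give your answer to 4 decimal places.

3.8367

f(5.2) = 93.608000, f(2.4) = -33.176000
u₂ = 2.400000 − (-33.176000)·(2.400000 − 5.200000) / (-33.176000 − 93.608000) = 2.400000 − (92.892800)/(-126.784000) = 3.132686
f(3.132686) = -16.256706
u₃ = 3.132686 − (-16.256706)·(3.132686 − 2.400000) / (-16.256706 − (-33.176000)) = 3.132686 − (-11.911053)/(16.919294) = 3.836678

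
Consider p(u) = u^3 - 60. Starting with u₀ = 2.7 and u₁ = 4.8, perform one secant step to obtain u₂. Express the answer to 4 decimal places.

3.6313

p(2.7) = -40.317000, p(4.8) = 50.592000
u₂ = 4.800000 − 50.592000·(4.800000 − 2.700000) / (50.592000 − (-40.317000)) = 4.800000 − (106.243200)/(90.909000) = 3.631324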